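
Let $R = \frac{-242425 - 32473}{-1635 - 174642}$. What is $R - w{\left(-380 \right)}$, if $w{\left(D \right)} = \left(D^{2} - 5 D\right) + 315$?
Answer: $- \frac{25844577457}{176277} \approx -1.4661 \cdot 10^{5}$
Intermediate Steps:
$w{\left(D \right)} = 315 + D^{2} - 5 D$
$R = \frac{274898}{176277}$ ($R = - \frac{274898}{-176277} = \left(-274898\right) \left(- \frac{1}{176277}\right) = \frac{274898}{176277} \approx 1.5595$)
$R - w{\left(-380 \right)} = \frac{274898}{176277} - \left(315 + \left(-380\right)^{2} - -1900\right) = \frac{274898}{176277} - \left(315 + 144400 + 1900\right) = \frac{274898}{176277} - 146615 = - \frac{25844577457}{176277}$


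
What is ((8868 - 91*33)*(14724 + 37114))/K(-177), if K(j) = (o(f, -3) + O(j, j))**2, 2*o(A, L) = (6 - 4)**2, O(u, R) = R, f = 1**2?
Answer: 60805974/6125 ≈ 9927.5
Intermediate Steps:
f = 1
o(A, L) = 2 (o(A, L) = (6 - 4)**2/2 = (1/2)*2**2 = (1/2)*4 = 2)
K(j) = (2 + j)**2
((8868 - 91*33)*(14724 + 37114))/K(-177) = ((8868 - 91*33)*(14724 + 37114))/((2 - 177)**2) = ((8868 - 3003)*51838)/((-175)**2) = (5865*51838)/30625 = 304029870*(1/30625) = 60805974/6125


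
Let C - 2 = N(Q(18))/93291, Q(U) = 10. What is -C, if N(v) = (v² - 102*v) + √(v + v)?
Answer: -185662/93291 - 2*√5/93291 ≈ -1.9902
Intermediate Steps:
N(v) = v² - 102*v + √2*√v (N(v) = (v² - 102*v) + √(2*v) = (v² - 102*v) + √2*√v = v² - 102*v + √2*√v)
C = 185662/93291 + 2*√5/93291 (C = 2 + (10² - 102*10 + √2*√10)/93291 = 2 + (100 - 1020 + 2*√5)*(1/93291) = 2 + (-920 + 2*√5)*(1/93291) = 2 + (-920/93291 + 2*√5/93291) = 185662/93291 + 2*√5/93291 ≈ 1.9902)
-C = -(185662/93291 + 2*√5/93291) = -185662/93291 - 2*√5/93291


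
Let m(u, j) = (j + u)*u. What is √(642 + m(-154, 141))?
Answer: 2*√661 ≈ 51.420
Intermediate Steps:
m(u, j) = u*(j + u)
√(642 + m(-154, 141)) = √(642 - 154*(141 - 154)) = √(642 - 154*(-13)) = √(642 + 2002) = √2644 = 2*√661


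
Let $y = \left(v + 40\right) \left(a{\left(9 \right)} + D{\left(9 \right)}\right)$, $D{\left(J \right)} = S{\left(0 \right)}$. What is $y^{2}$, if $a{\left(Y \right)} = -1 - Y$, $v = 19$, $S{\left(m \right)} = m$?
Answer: $348100$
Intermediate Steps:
$D{\left(J \right)} = 0$
$y = -590$ ($y = \left(19 + 40\right) \left(\left(-1 - 9\right) + 0\right) = 59 \left(\left(-1 - 9\right) + 0\right) = 59 \left(-10 + 0\right) = 59 \left(-10\right) = -590$)
$y^{2} = \left(-590\right)^{2} = 348100$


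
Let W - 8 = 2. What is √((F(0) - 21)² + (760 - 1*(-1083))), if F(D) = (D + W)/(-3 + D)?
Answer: 2*√5479/3 ≈ 49.347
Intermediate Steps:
W = 10 (W = 8 + 2 = 10)
F(D) = (10 + D)/(-3 + D) (F(D) = (D + 10)/(-3 + D) = (10 + D)/(-3 + D))
√((F(0) - 21)² + (760 - 1*(-1083))) = √(((10 + 0)/(-3 + 0) - 21)² + (760 - 1*(-1083))) = √((10/(-3) - 21)² + (760 + 1083)) = √((-⅓*10 - 21)² + 1843) = √((-10/3 - 21)² + 1843) = √((-73/3)² + 1843) = √(5329/9 + 1843) = √(21916/9) = 2*√5479/3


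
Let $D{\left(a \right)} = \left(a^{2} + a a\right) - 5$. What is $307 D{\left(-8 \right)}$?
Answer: $37761$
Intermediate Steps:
$D{\left(a \right)} = -5 + 2 a^{2}$ ($D{\left(a \right)} = \left(a^{2} + a^{2}\right) - 5 = 2 a^{2} - 5 = -5 + 2 a^{2}$)
$307 D{\left(-8 \right)} = 307 \left(-5 + 2 \left(-8\right)^{2}\right) = 307 \left(-5 + 2 \cdot 64\right) = 307 \left(-5 + 128\right) = 307 \cdot 123 = 37761$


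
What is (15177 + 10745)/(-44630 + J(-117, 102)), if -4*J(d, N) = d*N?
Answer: -51844/83293 ≈ -0.62243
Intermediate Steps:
J(d, N) = -N*d/4 (J(d, N) = -d*N/4 = -N*d/4)
(15177 + 10745)/(-44630 + J(-117, 102)) = (15177 + 10745)/(-44630 - ¼*102*(-117)) = 25922/(-44630 + 5967/2) = 25922/(-83293/2) = 25922*(-2/83293) = -51844/83293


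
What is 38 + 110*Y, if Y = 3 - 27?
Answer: -2602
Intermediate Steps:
Y = -24
38 + 110*Y = 38 + 110*(-24) = 38 - 2640 = -2602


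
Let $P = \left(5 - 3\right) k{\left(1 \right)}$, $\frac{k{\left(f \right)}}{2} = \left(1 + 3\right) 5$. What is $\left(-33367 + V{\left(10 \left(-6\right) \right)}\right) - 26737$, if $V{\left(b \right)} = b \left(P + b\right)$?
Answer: $-61304$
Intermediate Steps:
$k{\left(f \right)} = 40$ ($k{\left(f \right)} = 2 \left(1 + 3\right) 5 = 2 \cdot 4 \cdot 5 = 2 \cdot 20 = 40$)
$P = 80$ ($P = \left(5 - 3\right) 40 = 2 \cdot 40 = 80$)
$V{\left(b \right)} = b \left(80 + b\right)$
$\left(-33367 + V{\left(10 \left(-6\right) \right)}\right) - 26737 = \left(-33367 + 10 \left(-6\right) \left(80 + 10 \left(-6\right)\right)\right) - 26737 = \left(-33367 - 60 \left(80 - 60\right)\right) - 26737 = \left(-33367 - 1200\right) - 26737 = -34567 - 26737 = -61304$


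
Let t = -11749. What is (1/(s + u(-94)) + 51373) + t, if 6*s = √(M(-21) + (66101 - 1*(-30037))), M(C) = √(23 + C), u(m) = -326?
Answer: 39624 - 1/(326 - √(96138 + √2)/6) ≈ 39624.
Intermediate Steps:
s = √(96138 + √2)/6 (s = √(√(23 - 21) + (66101 - 1*(-30037)))/6 = √(√2 + (66101 + 30037))/6 = √(√2 + 96138)/6 = √(96138 + √2)/6 ≈ 51.677)
(1/(s + u(-94)) + 51373) + t = (1/(√(96138 + √2)/6 - 326) + 51373) - 11749 = (1/(-326 + √(96138 + √2)/6) + 51373) - 11749 = (51373 + 1/(-326 + √(96138 + √2)/6)) - 11749 = 39624 + 1/(-326 + √(96138 + √2)/6)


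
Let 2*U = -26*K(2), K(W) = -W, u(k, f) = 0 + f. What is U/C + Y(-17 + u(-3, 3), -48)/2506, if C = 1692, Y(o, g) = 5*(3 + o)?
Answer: -3488/530019 ≈ -0.0065809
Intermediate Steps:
u(k, f) = f
Y(o, g) = 15 + 5*o
U = 26 (U = (-(-26)*2)/2 = (-26*(-2))/2 = (½)*52 = 26)
U/C + Y(-17 + u(-3, 3), -48)/2506 = 26/1692 + (15 + 5*(-17 + 3))/2506 = 26*(1/1692) + (15 + 5*(-14))*(1/2506) = 13/846 + (15 - 70)*(1/2506) = 13/846 - 55*1/2506 = 13/846 - 55/2506 = -3488/530019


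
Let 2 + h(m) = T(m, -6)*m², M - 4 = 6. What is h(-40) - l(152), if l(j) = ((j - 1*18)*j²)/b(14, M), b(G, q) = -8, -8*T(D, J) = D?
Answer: 394990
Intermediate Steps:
M = 10 (M = 4 + 6 = 10)
T(D, J) = -D/8
l(j) = -j²*(-18 + j)/8 (l(j) = ((j - 1*18)*j²)/(-8) = ((j - 18)*j²)*(-⅛) = ((-18 + j)*j²)*(-⅛) = (j²*(-18 + j))*(-⅛) = -j²*(-18 + j)/8)
h(m) = -2 - m³/8 (h(m) = -2 + (-m/8)*m² = -2 - m³/8)
h(-40) - l(152) = (-2 - ⅛*(-40)³) - 152²*(18 - 1*152)/8 = (-2 - ⅛*(-64000)) - 23104*(18 - 152)/8 = (-2 + 8000) - 23104*(-134)/8 = 7998 - 1*(-386992) = 7998 + 386992 = 394990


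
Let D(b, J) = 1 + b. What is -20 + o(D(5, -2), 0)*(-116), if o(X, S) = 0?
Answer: -20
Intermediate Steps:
-20 + o(D(5, -2), 0)*(-116) = -20 + 0*(-116) = -20 + 0 = -20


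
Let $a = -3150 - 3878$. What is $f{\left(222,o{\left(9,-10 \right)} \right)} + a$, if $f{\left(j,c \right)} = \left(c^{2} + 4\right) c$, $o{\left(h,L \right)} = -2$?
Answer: $-7044$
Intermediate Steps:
$a = -7028$ ($a = -3150 - 3878 = -7028$)
$f{\left(j,c \right)} = c \left(4 + c^{2}\right)$ ($f{\left(j,c \right)} = \left(4 + c^{2}\right) c = c \left(4 + c^{2}\right)$)
$f{\left(222,o{\left(9,-10 \right)} \right)} + a = - 2 \left(4 + \left(-2\right)^{2}\right) - 7028 = - 2 \left(4 + 4\right) - 7028 = \left(-2\right) 8 - 7028 = -16 - 7028 = -7044$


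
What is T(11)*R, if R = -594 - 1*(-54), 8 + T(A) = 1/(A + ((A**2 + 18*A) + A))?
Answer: 1472580/341 ≈ 4318.4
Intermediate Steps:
T(A) = -8 + 1/(A**2 + 20*A) (T(A) = -8 + 1/(A + ((A**2 + 18*A) + A)) = -8 + 1/(A + (A**2 + 19*A)) = -8 + 1/(A**2 + 20*A))
R = -540 (R = -594 + 54 = -540)
T(11)*R = ((1 - 160*11 - 8*11**2)/(11*(20 + 11)))*(-540) = ((1/11)*(1 - 1760 - 8*121)/31)*(-540) = ((1/11)*(1/31)*(1 - 1760 - 968))*(-540) = ((1/11)*(1/31)*(-2727))*(-540) = -2727/341*(-540) = 1472580/341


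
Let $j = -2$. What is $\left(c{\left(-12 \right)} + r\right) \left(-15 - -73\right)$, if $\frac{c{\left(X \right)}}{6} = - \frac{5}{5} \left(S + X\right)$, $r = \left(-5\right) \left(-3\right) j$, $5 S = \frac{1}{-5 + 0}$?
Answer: $\frac{61248}{25} \approx 2449.9$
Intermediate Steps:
$S = - \frac{1}{25}$ ($S = \frac{1}{5 \left(-5 + 0\right)} = \frac{1}{5 \left(-5\right)} = \frac{1}{5} \left(- \frac{1}{5}\right) = - \frac{1}{25} \approx -0.04$)
$r = -30$ ($r = \left(-5\right) \left(-3\right) \left(-2\right) = 15 \left(-2\right) = -30$)
$c{\left(X \right)} = \frac{6}{25} - 6 X$ ($c{\left(X \right)} = 6 - \frac{5}{5} \left(- \frac{1}{25} + X\right) = 6 \left(-5\right) \frac{1}{5} \left(- \frac{1}{25} + X\right) = 6 \left(- (- \frac{1}{25} + X)\right) = 6 \left(\frac{1}{25} - X\right) = \frac{6}{25} - 6 X$)
$\left(c{\left(-12 \right)} + r\right) \left(-15 - -73\right) = \left(\left(\frac{6}{25} - -72\right) - 30\right) \left(-15 - -73\right) = \left(\left(\frac{6}{25} + 72\right) - 30\right) \left(-15 + 73\right) = \left(\frac{1806}{25} - 30\right) 58 = \frac{1056}{25} \cdot 58 = \frac{61248}{25}$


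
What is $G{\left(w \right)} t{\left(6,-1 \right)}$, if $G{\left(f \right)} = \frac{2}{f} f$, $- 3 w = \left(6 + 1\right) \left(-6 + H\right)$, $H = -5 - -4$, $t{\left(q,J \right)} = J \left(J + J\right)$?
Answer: $4$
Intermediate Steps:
$t{\left(q,J \right)} = 2 J^{2}$ ($t{\left(q,J \right)} = J 2 J = 2 J^{2}$)
$H = -1$ ($H = -5 + 4 = -1$)
$w = \frac{49}{3}$ ($w = - \frac{\left(6 + 1\right) \left(-6 - 1\right)}{3} = - \frac{7 \left(-7\right)}{3} = \left(- \frac{1}{3}\right) \left(-49\right) = \frac{49}{3} \approx 16.333$)
$G{\left(f \right)} = 2$
$G{\left(w \right)} t{\left(6,-1 \right)} = 2 \cdot 2 \left(-1\right)^{2} = 2 \cdot 2 \cdot 1 = 2 \cdot 2 = 4$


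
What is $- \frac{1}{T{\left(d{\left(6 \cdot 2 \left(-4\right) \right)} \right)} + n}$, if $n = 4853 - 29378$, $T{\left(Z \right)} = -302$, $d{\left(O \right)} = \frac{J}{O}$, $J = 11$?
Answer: $\frac{1}{24827} \approx 4.0279 \cdot 10^{-5}$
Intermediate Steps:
$d{\left(O \right)} = \frac{11}{O}$
$n = -24525$ ($n = 4853 - 29378 = -24525$)
$- \frac{1}{T{\left(d{\left(6 \cdot 2 \left(-4\right) \right)} \right)} + n} = - \frac{1}{-302 - 24525} = - \frac{1}{-24827} = \left(-1\right) \left(- \frac{1}{24827}\right) = \frac{1}{24827}$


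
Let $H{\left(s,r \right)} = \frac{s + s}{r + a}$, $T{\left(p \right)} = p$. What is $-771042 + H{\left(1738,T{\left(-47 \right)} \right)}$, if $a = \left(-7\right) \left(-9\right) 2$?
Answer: $-770998$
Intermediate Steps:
$a = 126$ ($a = 63 \cdot 2 = 126$)
$H{\left(s,r \right)} = \frac{2 s}{126 + r}$ ($H{\left(s,r \right)} = \frac{s + s}{r + 126} = \frac{2 s}{126 + r}$)
$-771042 + H{\left(1738,T{\left(-47 \right)} \right)} = -771042 + 2 \cdot 1738 \frac{1}{126 - 47} = -771042 + 2 \cdot 1738 \cdot \frac{1}{79} = -771042 + 44 = -770998$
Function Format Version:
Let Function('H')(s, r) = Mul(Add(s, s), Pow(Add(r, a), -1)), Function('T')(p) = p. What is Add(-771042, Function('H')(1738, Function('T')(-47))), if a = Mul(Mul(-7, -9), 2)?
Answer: -770998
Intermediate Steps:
a = 126 (a = Mul(63, 2) = 126)
Function('H')(s, r) = Mul(2, s, Pow(Add(126, r), -1)) (Function('H')(s, r) = Mul(Add(s, s), Pow(Add(r, 126), -1)) = Mul(Mul(2, s), Pow(Add(126, r), -1)) = Mul(2, s, Pow(Add(126, r), -1)))
Add(-771042, Function('H')(1738, Function('T')(-47))) = Add(-771042, Mul(2, 1738, Pow(Add(126, -47), -1))) = Add(-771042, Mul(2, 1738, Pow(79, -1))) = Add(-771042, Mul(2, 1738, Rational(1, 79))) = Add(-771042, 44) = -770998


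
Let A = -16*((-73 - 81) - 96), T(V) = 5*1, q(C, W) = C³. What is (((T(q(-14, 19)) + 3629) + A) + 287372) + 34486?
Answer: 329492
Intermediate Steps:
T(V) = 5
A = 4000 (A = -16*(-154 - 96) = -16*(-250) = 4000)
(((T(q(-14, 19)) + 3629) + A) + 287372) + 34486 = (((5 + 3629) + 4000) + 287372) + 34486 = ((3634 + 4000) + 287372) + 34486 = (7634 + 287372) + 34486 = 295006 + 34486 = 329492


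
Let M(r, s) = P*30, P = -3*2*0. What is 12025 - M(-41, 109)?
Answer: 12025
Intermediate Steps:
P = 0 (P = -6*0 = 0)
M(r, s) = 0 (M(r, s) = 0*30 = 0)
12025 - M(-41, 109) = 12025 - 1*0 = 12025 + 0 = 12025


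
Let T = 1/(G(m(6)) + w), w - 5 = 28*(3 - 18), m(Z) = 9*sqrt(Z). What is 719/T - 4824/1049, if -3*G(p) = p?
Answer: -313010689/1049 - 2157*sqrt(6) ≈ -3.0367e+5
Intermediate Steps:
w = -415 (w = 5 + 28*(3 - 18) = 5 + 28*(-15) = 5 - 420 = -415)
G(p) = -p/3
T = 1/(-415 - 3*sqrt(6)) (T = 1/(-3*sqrt(6) - 415) = 1/(-415 - 3*sqrt(6)) ≈ -0.0023677)
719/T - 4824/1049 = 719/(-415/172171 + 3*sqrt(6)/172171) - 4824/1049 = -4824/1049 + 719/(-415/172171 + 3*sqrt(6)/172171)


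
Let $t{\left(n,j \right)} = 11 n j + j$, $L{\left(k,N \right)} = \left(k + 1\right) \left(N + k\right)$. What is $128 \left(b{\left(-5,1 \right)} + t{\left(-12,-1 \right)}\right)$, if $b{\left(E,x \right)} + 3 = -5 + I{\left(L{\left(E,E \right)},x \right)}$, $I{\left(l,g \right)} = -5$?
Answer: $15104$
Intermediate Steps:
$L{\left(k,N \right)} = \left(1 + k\right) \left(N + k\right)$
$t{\left(n,j \right)} = j + 11 j n$ ($t{\left(n,j \right)} = 11 j n + j = j + 11 j n$)
$b{\left(E,x \right)} = -13$ ($b{\left(E,x \right)} = -3 - 10 = -13$)
$128 \left(b{\left(-5,1 \right)} + t{\left(-12,-1 \right)}\right) = 128 \left(-13 - \left(1 + 11 \left(-12\right)\right)\right) = 128 \left(-13 - \left(1 - 132\right)\right) = 128 \left(-13 - -131\right) = 128 \left(-13 + 131\right) = 128 \cdot 118 = 15104$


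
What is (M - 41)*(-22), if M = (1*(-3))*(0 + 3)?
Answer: 1100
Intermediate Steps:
M = -9 (M = -3*3 = -9)
(M - 41)*(-22) = (-9 - 41)*(-22) = -50*(-22) = 1100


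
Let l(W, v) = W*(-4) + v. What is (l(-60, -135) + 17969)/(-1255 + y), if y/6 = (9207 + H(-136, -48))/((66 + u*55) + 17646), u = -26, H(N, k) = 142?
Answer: -73570217/5094454 ≈ -14.441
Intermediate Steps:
l(W, v) = v - 4*W (l(W, v) = -4*W + v = v - 4*W)
y = 28047/8141 (y = 6*((9207 + 142)/((66 - 26*55) + 17646)) = 6*(9349/((66 - 1430) + 17646)) = 6*(9349/(-1364 + 17646)) = 6*(9349/16282) = 28047/8141 ≈ 3.4452)
(l(-60, -135) + 17969)/(-1255 + y) = ((-135 - 4*(-60)) + 17969)/(-1255 + 28047/8141) = ((-135 + 240) + 17969)/(-10188908/8141) = (105 + 17969)*(-8141/10188908) = 18074*(-8141/10188908) = -73570217/5094454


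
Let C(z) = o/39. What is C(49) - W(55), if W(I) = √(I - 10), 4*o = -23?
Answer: -23/156 - 3*√5 ≈ -6.8556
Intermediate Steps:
o = -23/4 (o = (¼)*(-23) = -23/4 ≈ -5.7500)
W(I) = √(-10 + I)
C(z) = -23/156 (C(z) = -23/4/39 = -23/4*1/39 = -23/156)
C(49) - W(55) = -23/156 - √(-10 + 55) = -23/156 - √45 = -23/156 - 3*√5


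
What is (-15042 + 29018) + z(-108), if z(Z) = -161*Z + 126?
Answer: 31490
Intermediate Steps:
z(Z) = 126 - 161*Z
(-15042 + 29018) + z(-108) = (-15042 + 29018) + (126 - 161*(-108)) = 13976 + (126 + 17388) = 13976 + 17514 = 31490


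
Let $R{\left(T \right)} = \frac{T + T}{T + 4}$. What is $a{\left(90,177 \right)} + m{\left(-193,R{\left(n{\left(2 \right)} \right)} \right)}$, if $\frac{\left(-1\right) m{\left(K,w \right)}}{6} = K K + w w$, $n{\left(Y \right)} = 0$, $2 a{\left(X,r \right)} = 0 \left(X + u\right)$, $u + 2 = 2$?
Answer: $-223494$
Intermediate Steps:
$u = 0$ ($u = -2 + 2 = 0$)
$a{\left(X,r \right)} = 0$ ($a{\left(X,r \right)} = \frac{0 \left(X + 0\right)}{2} = \frac{0 X}{2} = \frac{1}{2} \cdot 0 = 0$)
$R{\left(T \right)} = \frac{2 T}{4 + T}$
$m{\left(K,w \right)} = - 6 K^{2} - 6 w^{2}$ ($m{\left(K,w \right)} = - 6 \left(K K + w w\right) = - 6 \left(K^{2} + w^{2}\right) = - 6 K^{2} - 6 w^{2}$)
$a{\left(90,177 \right)} + m{\left(-193,R{\left(n{\left(2 \right)} \right)} \right)} = 0 - \left(0 + 223494\right) = 0 - \left(223494 + 6 \left(2 \cdot 0 \cdot \frac{1}{4}\right)^{2}\right) = 0 - \left(223494 + 6 \cdot 0^{2}\right) = 0 - 223494 = -223494$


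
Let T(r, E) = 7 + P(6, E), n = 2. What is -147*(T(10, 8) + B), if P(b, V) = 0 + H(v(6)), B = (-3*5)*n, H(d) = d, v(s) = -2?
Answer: 3675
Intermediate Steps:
B = -30 (B = -3*5*2 = -15*2 = -30)
P(b, V) = -2 (P(b, V) = 0 - 2 = -2)
T(r, E) = 5 (T(r, E) = 7 - 2 = 5)
-147*(T(10, 8) + B) = -147*(5 - 30) = -147*(-25) = 3675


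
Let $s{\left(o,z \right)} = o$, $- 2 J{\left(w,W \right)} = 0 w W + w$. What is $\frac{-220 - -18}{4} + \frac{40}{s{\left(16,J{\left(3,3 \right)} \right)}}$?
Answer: $-48$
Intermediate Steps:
$J{\left(w,W \right)} = - \frac{w}{2}$ ($J{\left(w,W \right)} = - \frac{0 w W + w}{2} = - \frac{0 W + w}{2} = - \frac{0 + w}{2} = - \frac{w}{2}$)
$\frac{-220 - -18}{4} + \frac{40}{s{\left(16,J{\left(3,3 \right)} \right)}} = \frac{-220 - -18}{4} + \frac{40}{16} = \left(-220 + 18\right) \frac{1}{4} + 40 \cdot \frac{1}{16} = \left(-202\right) \frac{1}{4} + \frac{5}{2} = - \frac{101}{2} + \frac{5}{2} = -48$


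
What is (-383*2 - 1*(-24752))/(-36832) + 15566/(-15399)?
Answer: -471343663/283587984 ≈ -1.6621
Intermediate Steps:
(-383*2 - 1*(-24752))/(-36832) + 15566/(-15399) = (-766 + 24752)*(-1/36832) + 15566*(-1/15399) = 23986*(-1/36832) - 15566/15399 = -11993/18416 - 15566/15399 = -471343663/283587984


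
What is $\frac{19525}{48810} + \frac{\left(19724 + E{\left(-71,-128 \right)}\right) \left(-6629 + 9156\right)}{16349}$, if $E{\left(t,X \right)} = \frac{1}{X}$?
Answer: $\frac{31144102636657}{10214332032} \approx 3049.1$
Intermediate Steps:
$\frac{19525}{48810} + \frac{\left(19724 + E{\left(-71,-128 \right)}\right) \left(-6629 + 9156\right)}{16349} = \frac{19525}{48810} + \frac{\left(19724 + \frac{1}{-128}\right) \left(-6629 + 9156\right)}{16349} = 19525 \cdot \frac{1}{48810} + \left(19724 - \frac{1}{128}\right) 2527 \cdot \frac{1}{16349} = \frac{3905}{9762} + \frac{2524671}{128} \cdot 2527 \cdot \frac{1}{16349} = \frac{3905}{9762} + \frac{6379843617}{128} \cdot \frac{1}{16349} = \frac{3905}{9762} + \frac{6379843617}{2092672} = \frac{31144102636657}{10214332032}$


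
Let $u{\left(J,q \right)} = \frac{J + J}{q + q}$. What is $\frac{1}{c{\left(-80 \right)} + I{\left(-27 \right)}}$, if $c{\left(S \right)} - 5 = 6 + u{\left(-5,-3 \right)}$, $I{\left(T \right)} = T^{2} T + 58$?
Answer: $- \frac{3}{58837} \approx -5.0988 \cdot 10^{-5}$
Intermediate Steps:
$u{\left(J,q \right)} = \frac{J}{q}$ ($u{\left(J,q \right)} = \frac{2 J}{2 q} = 2 J \frac{1}{2 q} = \frac{J}{q}$)
$I{\left(T \right)} = 58 + T^{3}$ ($I{\left(T \right)} = T^{3} + 58 = 58 + T^{3}$)
$c{\left(S \right)} = \frac{38}{3}$ ($c{\left(S \right)} = 5 + \left(6 - \frac{5}{-3}\right) = 5 + \left(6 - - \frac{5}{3}\right) = 5 + \left(6 + \frac{5}{3}\right) = 5 + \frac{23}{3} = \frac{38}{3}$)
$\frac{1}{c{\left(-80 \right)} + I{\left(-27 \right)}} = \frac{1}{\frac{38}{3} + \left(58 + \left(-27\right)^{3}\right)} = \frac{1}{\frac{38}{3} + \left(58 - 19683\right)} = \frac{1}{\frac{38}{3} - 19625} = \frac{1}{- \frac{58837}{3}} = - \frac{3}{58837}$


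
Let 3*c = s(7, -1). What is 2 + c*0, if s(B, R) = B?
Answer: 2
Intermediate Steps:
c = 7/3 (c = (⅓)*7 = 7/3 ≈ 2.3333)
2 + c*0 = 2 + (7/3)*0 = 2 + 0 = 2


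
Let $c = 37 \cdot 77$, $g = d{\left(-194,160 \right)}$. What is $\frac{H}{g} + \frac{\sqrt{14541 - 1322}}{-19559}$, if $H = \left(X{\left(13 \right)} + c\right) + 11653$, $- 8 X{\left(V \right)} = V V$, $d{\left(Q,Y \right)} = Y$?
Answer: $\frac{115847}{1280} - \frac{\sqrt{13219}}{19559} \approx 90.5$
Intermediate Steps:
$g = 160$
$c = 2849$
$X{\left(V \right)} = - \frac{V^{2}}{8}$ ($X{\left(V \right)} = - \frac{V V}{8} = - \frac{V^{2}}{8}$)
$H = \frac{115847}{8}$ ($H = \left(- \frac{13^{2}}{8} + 2849\right) + 11653 = \left(\left(- \frac{1}{8}\right) 169 + 2849\right) + 11653 = \left(- \frac{169}{8} + 2849\right) + 11653 = \frac{22623}{8} + 11653 = \frac{115847}{8} \approx 14481.0$)
$\frac{H}{g} + \frac{\sqrt{14541 - 1322}}{-19559} = \frac{115847}{8 \cdot 160} + \frac{\sqrt{14541 - 1322}}{-19559} = \frac{115847}{8} \cdot \frac{1}{160} + \sqrt{13219} \left(- \frac{1}{19559}\right) = \frac{115847}{1280} - \frac{\sqrt{13219}}{19559}$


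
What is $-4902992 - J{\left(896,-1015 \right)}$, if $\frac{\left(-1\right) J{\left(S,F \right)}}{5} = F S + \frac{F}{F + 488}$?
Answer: $- \frac{4980246109}{527} \approx -9.4502 \cdot 10^{6}$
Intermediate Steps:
$J{\left(S,F \right)} = - 5 F S - \frac{5 F}{488 + F}$ ($J{\left(S,F \right)} = - 5 \left(F S + \frac{F}{F + 488}\right) = - 5 \left(F S + \frac{F}{488 + F}\right) = - 5 F S - \frac{5 F}{488 + F}$)
$-4902992 - J{\left(896,-1015 \right)} = -4902992 - \left(-5\right) \left(-1015\right) \frac{1}{488 - 1015} \left(1 + 488 \cdot 896 - 909440\right) = -4902992 - \left(-5\right) \left(-1015\right) \frac{1}{-527} \left(1 + 437248 - 909440\right) = -4902992 - \left(-5\right) \left(-1015\right) \left(- \frac{1}{527}\right) \left(-472191\right) = -4902992 - \frac{2396369325}{527} = - \frac{4980246109}{527}$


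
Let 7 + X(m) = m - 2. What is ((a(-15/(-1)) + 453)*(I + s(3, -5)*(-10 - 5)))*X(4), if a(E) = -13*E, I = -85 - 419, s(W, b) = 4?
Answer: 727560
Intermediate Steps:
I = -504
X(m) = -9 + m (X(m) = -7 + (m - 2) = -7 + (-2 + m) = -9 + m)
((a(-15/(-1)) + 453)*(I + s(3, -5)*(-10 - 5)))*X(4) = ((-(-195)/(-1) + 453)*(-504 + 4*(-10 - 5)))*(-9 + 4) = ((-(-195)*(-1) + 453)*(-504 + 4*(-15)))*(-5) = ((-13*15 + 453)*(-504 - 60))*(-5) = ((-195 + 453)*(-564))*(-5) = (258*(-564))*(-5) = -145512*(-5) = 727560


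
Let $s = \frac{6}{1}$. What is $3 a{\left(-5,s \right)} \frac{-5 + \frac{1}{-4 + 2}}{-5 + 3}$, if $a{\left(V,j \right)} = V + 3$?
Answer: $- \frac{33}{2} \approx -16.5$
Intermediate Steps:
$s = 6$ ($s = 6 \cdot 1 = 6$)
$a{\left(V,j \right)} = 3 + V$
$3 a{\left(-5,s \right)} \frac{-5 + \frac{1}{-4 + 2}}{-5 + 3} = 3 \left(3 - 5\right) \frac{-5 + \frac{1}{-4 + 2}}{-5 + 3} = 3 \left(-2\right) \frac{-5 + \frac{1}{-2}}{-2} = - 6 \left(-5 - \frac{1}{2}\right) \left(- \frac{1}{2}\right) = - 6 \left(\left(- \frac{11}{2}\right) \left(- \frac{1}{2}\right)\right) = \left(-6\right) \frac{11}{4} = - \frac{33}{2}$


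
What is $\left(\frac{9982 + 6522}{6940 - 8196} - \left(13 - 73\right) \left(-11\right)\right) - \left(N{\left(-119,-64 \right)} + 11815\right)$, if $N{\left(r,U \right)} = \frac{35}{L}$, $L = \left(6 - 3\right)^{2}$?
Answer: $- \frac{17651237}{1413} \approx -12492.0$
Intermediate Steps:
$L = 9$ ($L = 3^{2} = 9$)
$N{\left(r,U \right)} = \frac{35}{9}$
$\left(\frac{9982 + 6522}{6940 - 8196} - \left(13 - 73\right) \left(-11\right)\right) - \left(N{\left(-119,-64 \right)} + 11815\right) = \left(\frac{9982 + 6522}{6940 - 8196} - \left(13 - 73\right) \left(-11\right)\right) - \left(\frac{35}{9} + 11815\right) = \left(\frac{16504}{-1256} - \left(-60\right) \left(-11\right)\right) - \frac{106370}{9} = \left(16504 \left(- \frac{1}{1256}\right) - 660\right) - \frac{106370}{9} = \left(- \frac{2063}{157} - 660\right) - \frac{106370}{9} = - \frac{105683}{157} - \frac{106370}{9} = - \frac{17651237}{1413}$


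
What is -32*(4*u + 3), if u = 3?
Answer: -480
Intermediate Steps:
-32*(4*u + 3) = -32*(4*3 + 3) = -32*(12 + 3) = -32*15 = -480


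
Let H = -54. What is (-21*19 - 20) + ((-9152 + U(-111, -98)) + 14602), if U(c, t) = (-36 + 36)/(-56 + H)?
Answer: 5031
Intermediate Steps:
U(c, t) = 0 (U(c, t) = (-36 + 36)/(-56 - 54) = 0/(-110) = 0*(-1/110) = 0)
(-21*19 - 20) + ((-9152 + U(-111, -98)) + 14602) = (-21*19 - 20) + ((-9152 + 0) + 14602) = (-399 - 20) + (-9152 + 14602) = -419 + 5450 = 5031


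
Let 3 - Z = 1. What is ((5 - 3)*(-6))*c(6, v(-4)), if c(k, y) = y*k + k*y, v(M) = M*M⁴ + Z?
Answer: 147168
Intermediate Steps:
Z = 2 (Z = 3 - 1*1 = 3 - 1 = 2)
v(M) = 2 + M⁵ (v(M) = M*M⁴ + 2 = M⁵ + 2 = 2 + M⁵)
c(k, y) = 2*k*y (c(k, y) = k*y + k*y = 2*k*y)
((5 - 3)*(-6))*c(6, v(-4)) = ((5 - 3)*(-6))*(2*6*(2 + (-4)⁵)) = (2*(-6))*(2*6*(2 - 1024)) = -24*6*(-1022) = -12*(-12264) = 147168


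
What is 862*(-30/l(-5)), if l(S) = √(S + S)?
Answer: 2586*I*√10 ≈ 8177.6*I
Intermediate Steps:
l(S) = √2*√S (l(S) = √(2*S) = √2*√S)
862*(-30/l(-5)) = 862*(-30*(-I*√10/10)) = 862*(-(-3)*I*√10) = 862*(3*I*√10) = 2586*I*√10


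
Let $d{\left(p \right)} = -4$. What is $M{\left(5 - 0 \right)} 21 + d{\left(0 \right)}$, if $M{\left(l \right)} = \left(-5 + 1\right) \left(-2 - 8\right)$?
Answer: $836$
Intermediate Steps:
$M{\left(l \right)} = 40$ ($M{\left(l \right)} = - 4 \left(-2 - 8\right) = \left(-4\right) \left(-10\right) = 40$)
$M{\left(5 - 0 \right)} 21 + d{\left(0 \right)} = 40 \cdot 21 - 4 = 840 - 4 = 836$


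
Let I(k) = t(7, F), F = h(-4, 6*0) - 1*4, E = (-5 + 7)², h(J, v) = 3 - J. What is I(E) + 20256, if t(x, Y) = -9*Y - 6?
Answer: 20223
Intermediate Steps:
E = 4 (E = 2² = 4)
F = 3 (F = (3 - 1*(-4)) - 1*4 = (3 + 4) - 4 = 7 - 4 = 3)
t(x, Y) = -6 - 9*Y
I(k) = -33 (I(k) = -6 - 9*3 = -6 - 27 = -33)
I(E) + 20256 = -33 + 20256 = 20223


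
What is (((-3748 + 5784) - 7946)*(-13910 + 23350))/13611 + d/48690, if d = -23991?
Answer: -301862346389/73635510 ≈ -4099.4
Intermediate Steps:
(((-3748 + 5784) - 7946)*(-13910 + 23350))/13611 + d/48690 = (((-3748 + 5784) - 7946)*(-13910 + 23350))/13611 - 23991/48690 = ((2036 - 7946)*9440)*(1/13611) - 23991*1/48690 = -5910*9440*(1/13611) - 7997/16230 = -55790400*1/13611 - 7997/16230 = -18596800/4537 - 7997/16230 = -301862346389/73635510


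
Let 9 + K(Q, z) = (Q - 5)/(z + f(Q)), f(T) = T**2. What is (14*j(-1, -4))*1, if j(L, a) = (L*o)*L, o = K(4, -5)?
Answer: -1400/11 ≈ -127.27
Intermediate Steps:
K(Q, z) = -9 + (-5 + Q)/(z + Q**2) (K(Q, z) = -9 + (Q - 5)/(z + Q**2) = -9 + (-5 + Q)/(z + Q**2))
o = -100/11 (o = (-5 + 4 - 9*(-5) - 9*4**2)/(-5 + 4**2) = (-5 + 4 + 45 - 9*16)/(-5 + 16) = (-5 + 4 + 45 - 144)/11 = (1/11)*(-100) = -100/11 ≈ -9.0909)
j(L, a) = -100*L**2/11 (j(L, a) = (L*(-100/11))*L = (-100*L/11)*L = -100*L**2/11)
(14*j(-1, -4))*1 = (14*(-100/11*(-1)**2))*1 = (14*(-100/11*1))*1 = (14*(-100/11))*1 = -1400/11*1 = -1400/11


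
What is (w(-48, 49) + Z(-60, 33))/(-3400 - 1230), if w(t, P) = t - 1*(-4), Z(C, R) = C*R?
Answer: 1012/2315 ≈ 0.43715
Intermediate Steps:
w(t, P) = 4 + t (w(t, P) = t + 4 = 4 + t)
(w(-48, 49) + Z(-60, 33))/(-3400 - 1230) = ((4 - 48) - 60*33)/(-3400 - 1230) = (-44 - 1980)/(-4630) = -2024*(-1/4630) = 1012/2315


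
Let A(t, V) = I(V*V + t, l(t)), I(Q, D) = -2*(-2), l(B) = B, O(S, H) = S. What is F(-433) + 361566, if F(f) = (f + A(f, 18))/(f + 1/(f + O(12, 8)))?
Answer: 65911493013/182294 ≈ 3.6157e+5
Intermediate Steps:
I(Q, D) = 4
A(t, V) = 4
F(f) = (4 + f)/(f + 1/(12 + f)) (F(f) = (f + 4)/(f + 1/(f + 12)) = (4 + f)/(f + 1/(12 + f)))
F(-433) + 361566 = (48 + (-433)**2 + 16*(-433))/(1 + (-433)**2 + 12*(-433)) + 361566 = (48 + 187489 - 6928)/(1 + 187489 - 5196) + 361566 = 180609/182294 + 361566 = 65911493013/182294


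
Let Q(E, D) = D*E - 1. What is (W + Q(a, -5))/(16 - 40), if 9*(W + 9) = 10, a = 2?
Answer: 85/108 ≈ 0.78704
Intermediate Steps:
Q(E, D) = -1 + D*E
W = -71/9 (W = -9 + (⅑)*10 = -9 + 10/9 = -71/9 ≈ -7.8889)
(W + Q(a, -5))/(16 - 40) = (-71/9 + (-1 - 5*2))/(16 - 40) = (-71/9 + (-1 - 10))/(-24) = -(-71/9 - 11)/24 = -1/24*(-170/9) = 85/108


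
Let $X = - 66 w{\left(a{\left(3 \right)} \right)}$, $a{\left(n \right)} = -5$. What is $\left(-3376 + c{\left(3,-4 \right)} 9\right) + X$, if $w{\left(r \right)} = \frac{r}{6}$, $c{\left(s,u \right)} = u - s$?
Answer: $-3384$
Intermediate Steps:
$w{\left(r \right)} = \frac{r}{6}$ ($w{\left(r \right)} = r \frac{1}{6} = \frac{r}{6}$)
$X = 55$ ($X = - 66 \cdot \frac{1}{6} \left(-5\right) = \left(-66\right) \left(- \frac{5}{6}\right) = 55$)
$\left(-3376 + c{\left(3,-4 \right)} 9\right) + X = \left(-3376 + \left(-4 - 3\right) 9\right) + 55 = \left(-3376 - 63\right) + 55 = -3439 + 55 = -3384$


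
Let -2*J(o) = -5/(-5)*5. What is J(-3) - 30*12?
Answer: -725/2 ≈ -362.50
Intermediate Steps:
J(o) = -5/2 (J(o) = -(-5/(-5))*5/2 = -(-5*(-⅕))*5/2 = -5/2)
J(-3) - 30*12 = -5/2 - 30*12 = -5/2 - 360 = -725/2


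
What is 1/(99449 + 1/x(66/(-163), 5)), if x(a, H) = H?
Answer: 5/497246 ≈ 1.0055e-5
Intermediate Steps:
1/(99449 + 1/x(66/(-163), 5)) = 1/(99449 + 1/5) = 1/(497246/5) = 5/497246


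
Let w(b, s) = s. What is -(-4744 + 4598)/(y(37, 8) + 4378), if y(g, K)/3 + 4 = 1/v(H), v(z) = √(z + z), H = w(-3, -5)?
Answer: 6374360/190619569 + 438*I*√10/190619569 ≈ 0.03344 + 7.2662e-6*I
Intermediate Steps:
H = -5
v(z) = √2*√z (v(z) = √(2*z) = √2*√z)
y(g, K) = -12 - 3*I*√10/10 (y(g, K) = -12 + 3/((√2*√(-5))) = -12 + 3/((√2*(I*√5))) = -12 + 3/((I*√10)) = -12 + 3*(-I*√10/10) = -12 - 3*I*√10/10)
-(-4744 + 4598)/(y(37, 8) + 4378) = -(-4744 + 4598)/((-12 - 3*I*√10/10) + 4378) = -(-146)/(4366 - 3*I*√10/10) = 146/(4366 - 3*I*√10/10)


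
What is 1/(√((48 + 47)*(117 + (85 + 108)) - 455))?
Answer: √28995/28995 ≈ 0.0058727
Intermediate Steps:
1/(√((48 + 47)*(117 + (85 + 108)) - 455)) = 1/(√(95*(117 + 193) - 455)) = 1/(√(95*310 - 455)) = 1/(√(29450 - 455)) = 1/(√28995) = √28995/28995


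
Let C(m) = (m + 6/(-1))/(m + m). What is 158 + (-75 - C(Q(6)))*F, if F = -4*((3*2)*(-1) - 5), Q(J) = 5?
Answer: -15688/5 ≈ -3137.6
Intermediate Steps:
C(m) = (-6 + m)/(2*m) (C(m) = (m + 6*(-1))/((2*m)) = (m - 6)*(1/(2*m)) = (-6 + m)*(1/(2*m)) = (-6 + m)/(2*m))
F = 44 (F = -4*(6*(-1) - 5) = -4*(-6 - 5) = -4*(-11) = 44)
158 + (-75 - C(Q(6)))*F = 158 + (-75 - (-6 + 5)/(2*5))*44 = 158 + (-75 - (-1)/(2*5))*44 = 158 + (-75 - 1*(-⅒))*44 = 158 + (-75 + ⅒)*44 = 158 - 749/10*44 = 158 - 16478/5 = -15688/5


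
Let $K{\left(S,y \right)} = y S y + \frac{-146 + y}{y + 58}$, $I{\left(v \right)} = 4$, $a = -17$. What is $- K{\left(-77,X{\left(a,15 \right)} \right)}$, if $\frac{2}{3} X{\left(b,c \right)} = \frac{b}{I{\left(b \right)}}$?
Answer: $\frac{82792417}{26432} \approx 3132.3$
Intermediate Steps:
$X{\left(b,c \right)} = \frac{3 b}{8}$ ($X{\left(b,c \right)} = \frac{3 \frac{b}{4}}{2} = \frac{3 b}{8}$)
$K{\left(S,y \right)} = S y^{2} + \frac{-146 + y}{58 + y}$ ($K{\left(S,y \right)} = S y y + \frac{-146 + y}{58 + y} = S y^{2} + \frac{-146 + y}{58 + y}$)
$- K{\left(-77,X{\left(a,15 \right)} \right)} = - \frac{-146 + \frac{3}{8} \left(-17\right) - 77 \left(\frac{3}{8} \left(-17\right)\right)^{3} + 58 \left(-77\right) \left(\frac{3}{8} \left(-17\right)\right)^{2}}{58 + \frac{3}{8} \left(-17\right)} = - \frac{-146 - \frac{51}{8} - 77 \left(- \frac{51}{8}\right)^{3} + 58 \left(-77\right) \left(- \frac{51}{8}\right)^{2}}{58 - \frac{51}{8}} = - \frac{-146 - \frac{51}{8} - - \frac{10214127}{512} + 58 \left(-77\right) \frac{2601}{64}}{\frac{413}{8}} = - \frac{8 \left(-146 - \frac{51}{8} + \frac{10214127}{512} - \frac{5808033}{32}\right)}{413} = - \frac{8 \left(-82792417\right)}{413 \cdot 512} = \left(-1\right) \left(- \frac{82792417}{26432}\right) = \frac{82792417}{26432}$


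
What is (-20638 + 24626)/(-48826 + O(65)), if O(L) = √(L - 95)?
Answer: -97359044/1191989153 - 1994*I*√30/1191989153 ≈ -0.081678 - 9.1625e-6*I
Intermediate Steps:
O(L) = √(-95 + L)
(-20638 + 24626)/(-48826 + O(65)) = (-20638 + 24626)/(-48826 + √(-95 + 65)) = 3988/(-48826 + √(-30)) = 3988/(-48826 + I*√30)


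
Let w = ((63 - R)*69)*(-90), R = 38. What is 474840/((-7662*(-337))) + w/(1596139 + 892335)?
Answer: 65063075055/535456148713 ≈ 0.12151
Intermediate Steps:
w = -155250 (w = ((63 - 1*38)*69)*(-90) = ((63 - 38)*69)*(-90) = (25*69)*(-90) = 1725*(-90) = -155250)
474840/((-7662*(-337))) + w/(1596139 + 892335) = 474840/((-7662*(-337))) - 155250/(1596139 + 892335) = 474840/2582094 - 155250/2488474 = 474840*(1/2582094) - 155250*1/2488474 = 79140/430349 - 77625/1244237 = 65063075055/535456148713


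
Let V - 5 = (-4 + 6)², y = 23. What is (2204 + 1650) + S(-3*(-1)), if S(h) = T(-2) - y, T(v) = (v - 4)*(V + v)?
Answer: 3789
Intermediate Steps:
V = 9 (V = 5 + (-4 + 6)² = 5 + 2² = 5 + 4 = 9)
T(v) = (-4 + v)*(9 + v) (T(v) = (v - 4)*(9 + v) = (-4 + v)*(9 + v))
S(h) = -65 (S(h) = (-36 + (-2)² + 5*(-2)) - 1*23 = (-36 + 4 - 10) - 23 = -42 - 23 = -65)
(2204 + 1650) + S(-3*(-1)) = (2204 + 1650) - 65 = 3854 - 65 = 3789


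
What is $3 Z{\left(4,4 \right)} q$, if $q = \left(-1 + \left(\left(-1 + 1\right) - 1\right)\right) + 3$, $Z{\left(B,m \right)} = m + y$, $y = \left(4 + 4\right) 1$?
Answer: $36$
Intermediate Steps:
$y = 8$ ($y = 8 \cdot 1 = 8$)
$Z{\left(B,m \right)} = 8 + m$ ($Z{\left(B,m \right)} = m + 8 = 8 + m$)
$q = 1$ ($q = \left(-1 + \left(0 - 1\right)\right) + 3 = \left(-1 - 1\right) + 3 = -2 + 3 = 1$)
$3 Z{\left(4,4 \right)} q = 3 \left(8 + 4\right) 1 = 3 \cdot 12 \cdot 1 = 36 \cdot 1 = 36$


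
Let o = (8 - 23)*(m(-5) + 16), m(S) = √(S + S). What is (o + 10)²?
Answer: 50650 + 6900*I*√10 ≈ 50650.0 + 21820.0*I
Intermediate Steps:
m(S) = √2*√S (m(S) = √(2*S) = √2*√S)
o = -240 - 15*I*√10 (o = (8 - 23)*(√2*√(-5) + 16) = -15*(√2*(I*√5) + 16) = -15*(I*√10 + 16) = -15*(16 + I*√10) = -240 - 15*I*√10 ≈ -240.0 - 47.434*I)
(o + 10)² = ((-240 - 15*I*√10) + 10)² = (-230 - 15*I*√10)²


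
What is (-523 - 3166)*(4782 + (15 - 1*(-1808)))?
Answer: -24365845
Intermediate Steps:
(-523 - 3166)*(4782 + (15 - 1*(-1808))) = -3689*(4782 + (15 + 1808)) = -3689*(4782 + 1823) = -3689*6605 = -24365845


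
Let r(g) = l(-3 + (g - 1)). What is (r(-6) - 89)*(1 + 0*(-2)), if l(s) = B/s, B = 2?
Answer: -446/5 ≈ -89.200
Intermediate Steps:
l(s) = 2/s
r(g) = 2/(-4 + g) (r(g) = 2/(-3 + (g - 1)) = 2/(-3 + (-1 + g)) = 2/(-4 + g))
(r(-6) - 89)*(1 + 0*(-2)) = (2/(-4 - 6) - 89)*(1 + 0*(-2)) = (2/(-10) - 89)*(1 + 0) = (2*(-⅒) - 89)*1 = (-⅕ - 89)*1 = -446/5*1 = -446/5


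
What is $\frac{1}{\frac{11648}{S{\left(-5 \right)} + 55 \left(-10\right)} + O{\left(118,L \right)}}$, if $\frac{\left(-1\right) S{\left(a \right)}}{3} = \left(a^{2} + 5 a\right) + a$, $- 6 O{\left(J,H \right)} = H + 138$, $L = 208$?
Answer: $- \frac{1605}{127499} \approx -0.012588$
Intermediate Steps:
$O{\left(J,H \right)} = -23 - \frac{H}{6}$ ($O{\left(J,H \right)} = - \frac{H + 138}{6} = - \frac{138 + H}{6} = -23 - \frac{H}{6}$)
$S{\left(a \right)} = - 18 a - 3 a^{2}$ ($S{\left(a \right)} = - 3 \left(\left(a^{2} + 5 a\right) + a\right) = - 3 \left(a^{2} + 6 a\right) = - 18 a - 3 a^{2}$)
$\frac{1}{\frac{11648}{S{\left(-5 \right)} + 55 \left(-10\right)} + O{\left(118,L \right)}} = \frac{1}{\frac{11648}{\left(-3\right) \left(-5\right) \left(6 - 5\right) + 55 \left(-10\right)} - \frac{173}{3}} = \frac{1}{\frac{11648}{\left(-3\right) \left(-5\right) 1 - 550} - \frac{173}{3}} = \frac{1}{\frac{11648}{15 - 550} - \frac{173}{3}} = \frac{1}{\frac{11648}{-535} - \frac{173}{3}} = \frac{1}{11648 \left(- \frac{1}{535}\right) - \frac{173}{3}} = \frac{1}{- \frac{11648}{535} - \frac{173}{3}} = \frac{1}{- \frac{127499}{1605}} = - \frac{1605}{127499}$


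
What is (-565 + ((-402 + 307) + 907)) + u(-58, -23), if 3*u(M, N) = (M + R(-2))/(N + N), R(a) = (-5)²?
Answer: 11373/46 ≈ 247.24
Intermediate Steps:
R(a) = 25
u(M, N) = (25 + M)/(6*N) (u(M, N) = ((M + 25)/(N + N))/3 = ((25 + M)/((2*N)))/3 = ((25 + M)*(1/(2*N)))/3 = ((25 + M)/(2*N))/3 = (25 + M)/(6*N))
(-565 + ((-402 + 307) + 907)) + u(-58, -23) = (-565 + ((-402 + 307) + 907)) + (⅙)*(25 - 58)/(-23) = (-565 + (-95 + 907)) + (⅙)*(-1/23)*(-33) = (-565 + 812) + 11/46 = 247 + 11/46 = 11373/46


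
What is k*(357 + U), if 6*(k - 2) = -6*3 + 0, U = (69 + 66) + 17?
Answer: -509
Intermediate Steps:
U = 152 (U = 135 + 17 = 152)
k = -1 (k = 2 + (-6*3 + 0)/6 = 2 + (-18 + 0)/6 = 2 + (⅙)*(-18) = 2 - 3 = -1)
k*(357 + U) = -(357 + 152) = -1*509 = -509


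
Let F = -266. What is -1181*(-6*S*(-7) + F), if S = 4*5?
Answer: -677894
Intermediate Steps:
S = 20
-1181*(-6*S*(-7) + F) = -1181*(-6*20*(-7) - 266) = -1181*(-120*(-7) - 266) = -1181*(840 - 266) = -1181*574 = -677894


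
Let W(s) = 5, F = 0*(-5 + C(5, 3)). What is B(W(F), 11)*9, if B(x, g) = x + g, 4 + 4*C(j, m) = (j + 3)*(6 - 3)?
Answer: 144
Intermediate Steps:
C(j, m) = 5/4 + 3*j/4 (C(j, m) = -1 + ((j + 3)*(6 - 3))/4 = -1 + ((3 + j)*3)/4 = -1 + (9 + 3*j)/4 = -1 + (9/4 + 3*j/4) = 5/4 + 3*j/4)
F = 0 (F = 0*(-5 + (5/4 + (¾)*5)) = 0*(-5 + (5/4 + 15/4)) = 0*(-5 + 5) = 0*0 = 0)
B(x, g) = g + x
B(W(F), 11)*9 = (11 + 5)*9 = 16*9 = 144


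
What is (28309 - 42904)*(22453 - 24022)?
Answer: 22899555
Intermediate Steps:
(28309 - 42904)*(22453 - 24022) = -14595*(-1569) = 22899555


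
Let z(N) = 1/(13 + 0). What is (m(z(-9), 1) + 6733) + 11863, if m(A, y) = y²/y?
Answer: 18597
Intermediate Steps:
z(N) = 1/13
m(A, y) = y
(m(z(-9), 1) + 6733) + 11863 = (1 + 6733) + 11863 = 6734 + 11863 = 18597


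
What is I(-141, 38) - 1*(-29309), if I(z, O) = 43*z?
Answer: 23246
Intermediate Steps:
I(-141, 38) - 1*(-29309) = 43*(-141) - 1*(-29309) = -6063 + 29309 = 23246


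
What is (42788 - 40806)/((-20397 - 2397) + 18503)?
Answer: -1982/4291 ≈ -0.46190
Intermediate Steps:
(42788 - 40806)/((-20397 - 2397) + 18503) = 1982/(-22794 + 18503) = 1982/(-4291) = 1982*(-1/4291) = -1982/4291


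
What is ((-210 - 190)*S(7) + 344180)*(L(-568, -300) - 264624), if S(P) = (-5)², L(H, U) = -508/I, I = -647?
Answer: -57215365499600/647 ≈ -8.8432e+10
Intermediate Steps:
L(H, U) = 508/647 (L(H, U) = -508/(-647) = -508*(-1/647) = 508/647)
S(P) = 25
((-210 - 190)*S(7) + 344180)*(L(-568, -300) - 264624) = ((-210 - 190)*25 + 344180)*(508/647 - 264624) = (-400*25 + 344180)*(-171211220/647) = (-10000 + 344180)*(-171211220/647) = 334180*(-171211220/647) = -57215365499600/647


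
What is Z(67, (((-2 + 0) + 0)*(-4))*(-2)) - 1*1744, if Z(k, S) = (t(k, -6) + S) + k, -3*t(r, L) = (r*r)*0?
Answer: -1693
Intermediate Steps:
t(r, L) = 0 (t(r, L) = -r*r*0/3 = -r²*0/3 = -⅓*0 = 0)
Z(k, S) = S + k (Z(k, S) = (0 + S) + k = S + k)
Z(67, (((-2 + 0) + 0)*(-4))*(-2)) - 1*1744 = ((((-2 + 0) + 0)*(-4))*(-2) + 67) - 1*1744 = (((-2 + 0)*(-4))*(-2) + 67) - 1744 = (-2*(-4)*(-2) + 67) - 1744 = (8*(-2) + 67) - 1744 = (-16 + 67) - 1744 = 51 - 1744 = -1693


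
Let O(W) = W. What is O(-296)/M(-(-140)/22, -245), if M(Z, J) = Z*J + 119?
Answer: 3256/15841 ≈ 0.20554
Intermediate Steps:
M(Z, J) = 119 + J*Z (M(Z, J) = J*Z + 119 = 119 + J*Z)
O(-296)/M(-(-140)/22, -245) = -296/(119 - (-980)*(-35/22)) = -296/(119 - (-980)*(-35*1/22)) = -296/(119 - (-980)*(-35)/22) = -296/(119 - 245*70/11) = -296/(119 - 17150/11) = -296/(-15841/11) = -296*(-11/15841) = 3256/15841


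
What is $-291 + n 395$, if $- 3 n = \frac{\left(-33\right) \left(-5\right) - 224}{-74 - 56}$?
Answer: $- \frac{27359}{78} \approx -350.76$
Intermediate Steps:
$n = - \frac{59}{390}$ ($n = - \frac{\left(\left(-33\right) \left(-5\right) - 224\right) \frac{1}{-74 - 56}}{3} = - \frac{\left(165 - 224\right) \frac{1}{-130}}{3} = - \frac{\left(-59\right) \left(- \frac{1}{130}\right)}{3} = \left(- \frac{1}{3}\right) \frac{59}{130} = - \frac{59}{390} \approx -0.15128$)
$-291 + n 395 = -291 - \frac{4661}{78} = - \frac{27359}{78}$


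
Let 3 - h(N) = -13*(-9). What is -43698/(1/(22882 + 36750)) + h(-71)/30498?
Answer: -13245277008307/5083 ≈ -2.6058e+9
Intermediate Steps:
h(N) = -114 (h(N) = 3 - (-13)*(-9) = 3 - 1*117 = 3 - 117 = -114)
-43698/(1/(22882 + 36750)) + h(-71)/30498 = -43698/(1/(22882 + 36750)) - 114/30498 = -43698/(1/59632) - 114*1/30498 = -43698/1/59632 - 19/5083 = -43698*59632 - 19/5083 = -2605799136 - 19/5083 = -13245277008307/5083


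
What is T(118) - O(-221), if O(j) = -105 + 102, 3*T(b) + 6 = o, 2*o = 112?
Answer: 59/3 ≈ 19.667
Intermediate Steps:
o = 56 (o = (½)*112 = 56)
T(b) = 50/3 (T(b) = -2 + (⅓)*56 = -2 + 56/3 = 50/3)
O(j) = -3
T(118) - O(-221) = 50/3 - 1*(-3) = 50/3 + 3 = 59/3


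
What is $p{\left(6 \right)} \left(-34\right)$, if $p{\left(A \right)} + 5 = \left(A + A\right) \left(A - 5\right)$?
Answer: $-238$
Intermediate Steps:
$p{\left(A \right)} = -5 + 2 A \left(-5 + A\right)$ ($p{\left(A \right)} = -5 + \left(A + A\right) \left(A - 5\right) = -5 + 2 A \left(-5 + A\right)$)
$p{\left(6 \right)} \left(-34\right) = \left(-5 - 60 + 2 \cdot 6^{2}\right) \left(-34\right) = \left(-5 - 60 + 2 \cdot 36\right) \left(-34\right) = \left(-5 - 60 + 72\right) \left(-34\right) = 7 \left(-34\right) = -238$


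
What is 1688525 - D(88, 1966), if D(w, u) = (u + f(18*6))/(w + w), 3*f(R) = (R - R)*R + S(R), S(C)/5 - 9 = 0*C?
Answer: 297178419/176 ≈ 1.6885e+6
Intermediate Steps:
S(C) = 45 (S(C) = 45 + 5*(0*C) = 45 + 5*0 = 45 + 0 = 45)
f(R) = 15 (f(R) = ((R - R)*R + 45)/3 = (0*R + 45)/3 = (0 + 45)/3 = (⅓)*45 = 15)
D(w, u) = (15 + u)/(2*w) (D(w, u) = (u + 15)/(w + w) = (15 + u)/((2*w)) = (15 + u)*(1/(2*w)) = (15 + u)/(2*w))
1688525 - D(88, 1966) = 1688525 - (15 + 1966)/(2*88) = 1688525 - 1981/(2*88) = 1688525 - 1*1981/176 = 1688525 - 1981/176 = 297178419/176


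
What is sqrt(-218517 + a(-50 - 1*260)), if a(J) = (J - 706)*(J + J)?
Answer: sqrt(411403) ≈ 641.41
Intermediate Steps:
a(J) = 2*J*(-706 + J) (a(J) = (-706 + J)*(2*J) = 2*J*(-706 + J))
sqrt(-218517 + a(-50 - 1*260)) = sqrt(-218517 + 2*(-50 - 1*260)*(-706 + (-50 - 1*260))) = sqrt(-218517 + 2*(-50 - 260)*(-706 + (-50 - 260))) = sqrt(-218517 + 2*(-310)*(-706 - 310)) = sqrt(-218517 + 2*(-310)*(-1016)) = sqrt(-218517 + 629920) = sqrt(411403)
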